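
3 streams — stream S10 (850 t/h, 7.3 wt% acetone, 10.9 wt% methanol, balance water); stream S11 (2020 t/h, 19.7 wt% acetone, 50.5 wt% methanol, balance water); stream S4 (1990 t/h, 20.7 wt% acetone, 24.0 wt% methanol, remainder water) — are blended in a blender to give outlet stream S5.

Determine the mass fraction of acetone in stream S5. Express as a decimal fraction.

Total flow out = 850 + 2020 + 1990 = 4860 t/h.
acetone in = 850×0.073 + 2020×0.197 + 1990×0.207 = 871.92 t/h.
acetone mass fraction in S5 = 871.92/4860 = 0.179.

0.179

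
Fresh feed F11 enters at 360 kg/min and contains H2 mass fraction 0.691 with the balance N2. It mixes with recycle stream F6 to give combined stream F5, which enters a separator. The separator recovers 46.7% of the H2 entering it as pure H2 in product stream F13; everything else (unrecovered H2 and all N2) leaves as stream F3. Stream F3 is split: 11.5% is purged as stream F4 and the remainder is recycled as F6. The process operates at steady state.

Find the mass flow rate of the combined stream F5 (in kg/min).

1438 kg/min

N2 enters only via F11 and leaves only via the purge: 360×0.309 = 0.115×(N2 in F3), and the separator passes all N2, so N2 in F5 = N2 in F3 = 967.3 kg/min.
H2 in F5: m_A = 360×0.691 + (1−0.115)·(1−0.467)·m_A, so m_A = 248.76/0.5283 = 470.87 kg/min.
F5 = 470.87 + 967.3 = 1438.2 kg/min.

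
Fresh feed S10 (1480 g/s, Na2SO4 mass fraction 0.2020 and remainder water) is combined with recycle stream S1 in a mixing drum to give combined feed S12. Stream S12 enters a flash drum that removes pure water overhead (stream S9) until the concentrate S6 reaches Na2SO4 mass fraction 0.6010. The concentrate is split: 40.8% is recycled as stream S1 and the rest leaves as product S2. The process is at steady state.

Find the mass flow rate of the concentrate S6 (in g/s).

Overall Na2SO4 balance (none leaves overhead): Na2SO4 in fresh feed = Na2SO4 in product, i.e. 1480×0.202 = (1−0.408)·S6·0.601.
S6 = 298.96/(0.601×0.592) = 840.27 g/s.

840.3 g/s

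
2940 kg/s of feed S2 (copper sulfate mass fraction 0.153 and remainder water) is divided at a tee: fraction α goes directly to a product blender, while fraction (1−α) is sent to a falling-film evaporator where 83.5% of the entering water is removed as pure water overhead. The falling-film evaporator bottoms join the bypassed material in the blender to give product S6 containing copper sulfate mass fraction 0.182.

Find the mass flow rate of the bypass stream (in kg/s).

All 2940×0.153 = 449.82 kg/s of copper sulfate reaches S6, so S6 = 449.82/0.182 = 2471.5 kg/s and vapour = 468.46 kg/s.
The evaporator receives (1−α)·2940 of feed at 0.847 water and removes 0.835 of that water:
0.835×0.847×(1−α)×2940 = 468.46
(1−α) = 468.46/2079.3 = 0.2253;  α = 0.7747.
Bypass flow = 0.7747×2940 = 2277.6 kg/s.

2278 kg/s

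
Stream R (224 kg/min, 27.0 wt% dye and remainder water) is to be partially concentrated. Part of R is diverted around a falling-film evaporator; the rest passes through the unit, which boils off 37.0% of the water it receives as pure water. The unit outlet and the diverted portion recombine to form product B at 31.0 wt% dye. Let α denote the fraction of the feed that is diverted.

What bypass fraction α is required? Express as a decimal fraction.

0.522

All 224×0.270 = 60.48 kg/min of dye reaches B, so B = 60.48/0.310 = 195.1 kg/min and vapour = 28.903 kg/min.
The evaporator receives (1−α)·224 of feed at 0.730 water and removes 0.370 of that water:
0.370×0.730×(1−α)×224 = 28.903
(1−α) = 28.903/60.502 = 0.4777;  α = 0.5223.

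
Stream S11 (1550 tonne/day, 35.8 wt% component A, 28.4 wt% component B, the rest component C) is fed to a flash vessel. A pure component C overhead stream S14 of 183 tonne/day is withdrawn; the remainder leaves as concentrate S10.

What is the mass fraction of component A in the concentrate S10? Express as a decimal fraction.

component A is not removed: 1550×0.358 = 554.9 tonne/day of component A enters S10.
Concentrate = 1550 − 183 = 1367 tonne/day.
Mass fraction = 554.9/1367 = 0.406.

0.406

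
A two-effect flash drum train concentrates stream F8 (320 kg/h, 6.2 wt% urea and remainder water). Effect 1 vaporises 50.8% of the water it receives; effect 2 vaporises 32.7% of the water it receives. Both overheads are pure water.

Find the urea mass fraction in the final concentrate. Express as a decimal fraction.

water in feed = 320×0.938 = 300.16 kg/h.
After stage 1: water left = (1−0.508)×300.16 = 147.68; stream total = 167.52 kg/h.
After stage 2: water left = (1−0.327)×147.68 = 99.388; final concentrate = 119.23 kg/h.
urea fraction = 19.84/119.23 = 0.166.

0.166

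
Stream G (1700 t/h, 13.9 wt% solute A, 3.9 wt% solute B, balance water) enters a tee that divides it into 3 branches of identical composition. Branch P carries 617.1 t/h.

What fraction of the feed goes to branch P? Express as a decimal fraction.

Fraction to P = 617.1/1700 = 0.3630.

0.363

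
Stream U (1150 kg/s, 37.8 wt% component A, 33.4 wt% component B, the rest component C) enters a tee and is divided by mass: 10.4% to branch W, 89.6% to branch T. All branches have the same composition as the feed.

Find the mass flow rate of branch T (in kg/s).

1030 kg/s

Branch T flow = 0.896×1150 = 1030.4 kg/s.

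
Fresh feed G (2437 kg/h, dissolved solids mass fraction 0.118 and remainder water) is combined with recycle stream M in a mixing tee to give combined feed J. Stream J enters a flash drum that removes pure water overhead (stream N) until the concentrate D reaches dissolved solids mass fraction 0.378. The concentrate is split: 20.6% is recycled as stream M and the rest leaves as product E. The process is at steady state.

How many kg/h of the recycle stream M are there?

197.4 kg/h

Overall dissolved solids balance (none leaves overhead): dissolved solids in fresh feed = dissolved solids in product, i.e. 2437×0.118 = (1−0.206)·D·0.378.
D = 287.57/(0.378×0.794) = 958.13 kg/h.
Recycle M = 0.206×958.13 = 197.38 kg/h.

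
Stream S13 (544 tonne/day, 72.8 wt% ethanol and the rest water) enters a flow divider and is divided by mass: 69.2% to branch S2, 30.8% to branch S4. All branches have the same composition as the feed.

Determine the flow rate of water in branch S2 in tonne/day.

102.4 tonne/day

Branch S2 total = 0.692×544 = 376.45 tonne/day.
water in S2 = 0.272×376.45 = 102.39 tonne/day.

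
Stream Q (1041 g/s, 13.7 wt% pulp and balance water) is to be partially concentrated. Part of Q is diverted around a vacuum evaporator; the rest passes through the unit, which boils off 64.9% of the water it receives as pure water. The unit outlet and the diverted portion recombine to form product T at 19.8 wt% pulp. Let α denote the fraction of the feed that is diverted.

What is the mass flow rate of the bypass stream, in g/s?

468.4 g/s

All 1041×0.137 = 142.62 g/s of pulp reaches T, so T = 142.62/0.198 = 720.29 g/s and vapour = 320.71 g/s.
The evaporator receives (1−α)·1041 of feed at 0.863 water and removes 0.649 of that water:
0.649×0.863×(1−α)×1041 = 320.71
(1−α) = 320.71/583.05 = 0.5501;  α = 0.4499.
Bypass flow = 0.4499×1041 = 468.39 g/s.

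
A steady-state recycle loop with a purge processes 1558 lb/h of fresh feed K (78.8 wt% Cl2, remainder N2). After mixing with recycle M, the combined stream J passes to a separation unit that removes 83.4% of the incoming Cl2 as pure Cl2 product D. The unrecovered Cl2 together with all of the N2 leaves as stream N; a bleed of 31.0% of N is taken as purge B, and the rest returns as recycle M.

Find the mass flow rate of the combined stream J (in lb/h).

2452 lb/h

N2 enters only via K and leaves only via the purge: 1558×0.212 = 0.310×(N2 in N), and the separation unit passes all N2, so N2 in J = N2 in N = 1065.5 lb/h.
Cl2 in J: m_A = 1558×0.788 + (1−0.310)·(1−0.834)·m_A, so m_A = 1227.7/0.8855 = 1386.5 lb/h.
J = 1386.5 + 1065.5 = 2452 lb/h.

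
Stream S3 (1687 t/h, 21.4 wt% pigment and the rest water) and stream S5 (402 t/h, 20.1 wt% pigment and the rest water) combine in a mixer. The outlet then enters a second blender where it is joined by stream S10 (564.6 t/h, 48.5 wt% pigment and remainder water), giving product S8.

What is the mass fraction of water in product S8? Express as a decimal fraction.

0.7303

Overall, product flow = 2653.6 t/h.
water in = 1687×0.786 + 402×0.799 + 564.6×0.515 = 1937.9 t/h.
water fraction in S8 = 0.7303.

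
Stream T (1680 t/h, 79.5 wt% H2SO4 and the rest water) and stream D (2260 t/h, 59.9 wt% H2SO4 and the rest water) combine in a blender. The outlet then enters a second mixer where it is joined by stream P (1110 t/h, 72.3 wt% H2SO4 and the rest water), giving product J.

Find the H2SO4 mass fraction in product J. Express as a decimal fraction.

Overall, product flow = 5050 t/h.
H2SO4 in = 1680×0.795 + 2260×0.599 + 1110×0.723 = 3491.9 t/h.
H2SO4 fraction in J = 0.6915.

0.6915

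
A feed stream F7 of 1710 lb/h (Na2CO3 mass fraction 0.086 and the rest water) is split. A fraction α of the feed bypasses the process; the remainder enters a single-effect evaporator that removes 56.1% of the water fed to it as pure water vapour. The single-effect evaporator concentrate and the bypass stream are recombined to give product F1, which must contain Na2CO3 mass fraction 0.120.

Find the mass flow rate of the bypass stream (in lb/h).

All 1710×0.086 = 147.06 lb/h of Na2CO3 reaches F1, so F1 = 147.06/0.120 = 1225.5 lb/h and vapour = 484.5 lb/h.
The evaporator receives (1−α)·1710 of feed at 0.914 water and removes 0.561 of that water:
0.561×0.914×(1−α)×1710 = 484.5
(1−α) = 484.5/876.81 = 0.5526;  α = 0.4474.
Bypass flow = 0.4474×1710 = 765.1 lb/h.

765.1 lb/h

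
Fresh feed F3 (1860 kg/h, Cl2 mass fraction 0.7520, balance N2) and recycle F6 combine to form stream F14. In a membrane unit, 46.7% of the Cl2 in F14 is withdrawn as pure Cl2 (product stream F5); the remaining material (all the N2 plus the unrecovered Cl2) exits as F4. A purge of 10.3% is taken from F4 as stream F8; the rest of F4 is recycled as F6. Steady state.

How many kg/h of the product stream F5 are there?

Cl2 in F14: m_A = 1860×0.752 + (1−0.103)·(1−0.467)·m_A, so m_A = 1398.7/0.5219 = 2680.1 kg/h.
Product F5 = 0.467×2680.1 = 1251.6 kg/h.

1252 kg/h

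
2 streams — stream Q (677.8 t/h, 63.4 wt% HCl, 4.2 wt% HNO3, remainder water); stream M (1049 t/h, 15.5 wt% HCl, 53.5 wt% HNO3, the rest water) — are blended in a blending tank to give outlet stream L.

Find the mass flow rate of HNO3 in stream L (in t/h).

589.7 t/h

HNO3 out = HNO3 in = 677.8×0.042 + 1049×0.535 = 589.68 t/h.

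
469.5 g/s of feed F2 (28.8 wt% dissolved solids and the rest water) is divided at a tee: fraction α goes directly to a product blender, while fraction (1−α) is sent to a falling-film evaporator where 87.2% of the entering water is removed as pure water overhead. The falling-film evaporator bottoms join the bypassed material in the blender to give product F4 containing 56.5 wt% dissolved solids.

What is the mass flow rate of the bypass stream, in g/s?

98.76 g/s

All 469.5×0.288 = 135.22 g/s of dissolved solids reaches F4, so F4 = 135.22/0.565 = 239.32 g/s and vapour = 230.18 g/s.
The evaporator receives (1−α)·469.5 of feed at 0.712 water and removes 0.872 of that water:
0.872×0.712×(1−α)×469.5 = 230.18
(1−α) = 230.18/291.5 = 0.7897;  α = 0.2103.
Bypass flow = 0.2103×469.5 = 98.759 g/s.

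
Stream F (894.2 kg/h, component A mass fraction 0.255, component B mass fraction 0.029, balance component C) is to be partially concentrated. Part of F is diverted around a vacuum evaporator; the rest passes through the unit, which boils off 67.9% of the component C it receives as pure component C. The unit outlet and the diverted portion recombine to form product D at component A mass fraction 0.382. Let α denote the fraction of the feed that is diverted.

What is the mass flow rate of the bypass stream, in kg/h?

All 894.2×0.255 = 228.02 kg/h of component A reaches D, so D = 228.02/0.382 = 596.91 kg/h and vapour = 297.29 kg/h.
The evaporator receives (1−α)·894.2 of feed at 0.716 component C and removes 0.679 of that component C:
0.679×0.716×(1−α)×894.2 = 297.29
(1−α) = 297.29/434.73 = 0.6838;  α = 0.3162.
Bypass flow = 0.3162×894.2 = 282.71 kg/h.

282.7 kg/h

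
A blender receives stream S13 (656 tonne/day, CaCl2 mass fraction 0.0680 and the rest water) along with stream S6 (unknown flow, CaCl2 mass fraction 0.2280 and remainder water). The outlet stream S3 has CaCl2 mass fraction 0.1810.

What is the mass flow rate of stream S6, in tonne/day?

Let S6 be the unknown flow. Total out = 656 + S6.
CaCl2 balance: 44.608 + 0.228·S6 = 0.181·(656 + S6)
(0.228 − 0.181)·S6 = 0.181×656 − 44.608 = 74.128
S6 = 74.128 / 0.047 = 1577.2 tonne/day

1577 tonne/day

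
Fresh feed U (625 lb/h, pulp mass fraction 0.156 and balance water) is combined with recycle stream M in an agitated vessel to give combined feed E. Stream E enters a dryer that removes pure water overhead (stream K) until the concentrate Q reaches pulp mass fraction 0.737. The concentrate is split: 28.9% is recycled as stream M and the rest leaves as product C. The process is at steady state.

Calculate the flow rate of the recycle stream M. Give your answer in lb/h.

Overall pulp balance (none leaves overhead): pulp in fresh feed = pulp in product, i.e. 625×0.156 = (1−0.289)·Q·0.737.
Q = 97.5/(0.737×0.711) = 186.07 lb/h.
Recycle M = 0.289×186.07 = 53.773 lb/h.

53.77 lb/h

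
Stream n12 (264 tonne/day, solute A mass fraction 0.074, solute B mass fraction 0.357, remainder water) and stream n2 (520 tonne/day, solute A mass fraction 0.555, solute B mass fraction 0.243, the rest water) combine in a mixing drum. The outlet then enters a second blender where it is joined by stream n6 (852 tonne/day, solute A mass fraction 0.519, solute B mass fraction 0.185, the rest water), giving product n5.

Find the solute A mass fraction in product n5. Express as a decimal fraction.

0.459

Overall, product flow = 1636 tonne/day.
solute A in = 264×0.074 + 520×0.555 + 852×0.519 = 750.32 tonne/day.
solute A fraction in n5 = 0.459.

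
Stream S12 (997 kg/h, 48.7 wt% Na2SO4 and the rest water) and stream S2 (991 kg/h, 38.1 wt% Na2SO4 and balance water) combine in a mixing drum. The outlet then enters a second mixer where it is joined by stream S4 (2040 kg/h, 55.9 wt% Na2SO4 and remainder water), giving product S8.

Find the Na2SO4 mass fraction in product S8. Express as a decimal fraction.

Overall, product flow = 4028 kg/h.
Na2SO4 in = 997×0.487 + 991×0.381 + 2040×0.559 = 2003.5 kg/h.
Na2SO4 fraction in S8 = 0.497.

0.497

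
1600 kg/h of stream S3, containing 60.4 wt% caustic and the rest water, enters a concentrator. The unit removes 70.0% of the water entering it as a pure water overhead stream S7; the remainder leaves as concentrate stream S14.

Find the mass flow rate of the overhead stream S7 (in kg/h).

443.5 kg/h

water entering = 1600×0.396 = 633.6 kg/h; overhead removed = 0.700×633.6 = 443.52 kg/h.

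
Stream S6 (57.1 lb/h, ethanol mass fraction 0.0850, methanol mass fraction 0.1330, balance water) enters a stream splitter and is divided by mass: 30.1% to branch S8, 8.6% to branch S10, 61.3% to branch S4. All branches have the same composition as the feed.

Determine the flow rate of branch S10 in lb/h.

Branch S10 flow = 0.086×57.1 = 4.9106 lb/h.

4.911 lb/h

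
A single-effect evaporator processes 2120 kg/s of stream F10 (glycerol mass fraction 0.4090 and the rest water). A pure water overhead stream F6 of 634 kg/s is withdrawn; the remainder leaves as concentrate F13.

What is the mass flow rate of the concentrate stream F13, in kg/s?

Concentrate = 2120 − 634 = 1486 kg/s.

1486 kg/s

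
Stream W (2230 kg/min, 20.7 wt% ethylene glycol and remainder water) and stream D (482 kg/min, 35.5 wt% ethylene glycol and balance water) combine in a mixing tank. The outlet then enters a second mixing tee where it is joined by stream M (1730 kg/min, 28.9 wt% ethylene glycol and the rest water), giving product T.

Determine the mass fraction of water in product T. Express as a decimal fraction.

0.745

Overall, product flow = 4442 kg/min.
water in = 2230×0.793 + 482×0.645 + 1730×0.711 = 3309.3 kg/min.
water fraction in T = 0.745.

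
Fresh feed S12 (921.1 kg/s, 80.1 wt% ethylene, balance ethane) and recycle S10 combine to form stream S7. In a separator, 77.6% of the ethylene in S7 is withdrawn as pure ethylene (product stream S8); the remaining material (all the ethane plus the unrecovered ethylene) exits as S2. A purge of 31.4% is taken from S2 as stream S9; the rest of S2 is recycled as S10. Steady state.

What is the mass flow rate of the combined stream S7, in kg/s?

1456 kg/s

ethane enters only via S12 and leaves only via the purge: 921.1×0.199 = 0.314×(ethane in S2), and the separator passes all ethane, so ethane in S7 = ethane in S2 = 583.75 kg/s.
ethylene in S7: m_A = 921.1×0.801 + (1−0.314)·(1−0.776)·m_A, so m_A = 737.8/0.8463 = 871.76 kg/s.
S7 = 871.76 + 583.75 = 1455.5 kg/s.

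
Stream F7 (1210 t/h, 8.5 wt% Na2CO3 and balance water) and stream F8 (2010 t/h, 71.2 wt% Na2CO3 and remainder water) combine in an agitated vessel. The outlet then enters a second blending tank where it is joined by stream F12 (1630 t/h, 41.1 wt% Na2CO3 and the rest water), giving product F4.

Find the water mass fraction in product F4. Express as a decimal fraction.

Overall, product flow = 4850 t/h.
water in = 1210×0.915 + 2010×0.288 + 1630×0.589 = 2646.1 t/h.
water fraction in F4 = 0.5456.

0.5456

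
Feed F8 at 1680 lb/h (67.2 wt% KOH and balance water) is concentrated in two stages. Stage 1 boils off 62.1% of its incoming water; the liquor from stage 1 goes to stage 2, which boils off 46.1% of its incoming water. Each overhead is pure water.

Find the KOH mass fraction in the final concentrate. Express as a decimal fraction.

0.909

water in feed = 1680×0.328 = 551.04 lb/h.
After stage 1: water left = (1−0.621)×551.04 = 208.84; stream total = 1337.8 lb/h.
After stage 2: water left = (1−0.461)×208.84 = 112.57; final concentrate = 1241.5 lb/h.
KOH fraction = 1129/1241.5 = 0.909.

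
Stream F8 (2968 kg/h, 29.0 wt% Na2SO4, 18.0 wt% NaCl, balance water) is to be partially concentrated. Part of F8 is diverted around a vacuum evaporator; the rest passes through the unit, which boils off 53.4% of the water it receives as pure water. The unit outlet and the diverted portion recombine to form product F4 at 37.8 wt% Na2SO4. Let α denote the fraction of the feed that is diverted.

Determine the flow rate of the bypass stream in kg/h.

All 2968×0.290 = 860.72 kg/h of Na2SO4 reaches F4, so F4 = 860.72/0.378 = 2277 kg/h and vapour = 690.96 kg/h.
The evaporator receives (1−α)·2968 of feed at 0.530 water and removes 0.534 of that water:
0.534×0.530×(1−α)×2968 = 690.96
(1−α) = 690.96/840 = 0.8226;  α = 0.1774.
Bypass flow = 0.1774×2968 = 526.61 kg/h.

526.6 kg/h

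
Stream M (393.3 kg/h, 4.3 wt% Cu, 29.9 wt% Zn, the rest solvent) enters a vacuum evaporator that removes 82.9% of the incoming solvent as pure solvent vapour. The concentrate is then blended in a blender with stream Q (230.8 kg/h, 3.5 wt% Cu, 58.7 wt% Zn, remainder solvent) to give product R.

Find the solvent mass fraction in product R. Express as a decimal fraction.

0.321

Vapour removed = 0.829×0.658×393.3 = 214.54 kg/h; concentrate = 178.76 kg/h.
solvent reaching the mixer = 44.253 (from concentrate) + 230.8×0.378 = 131.5 kg/h.
Product flow = 178.76 + 230.8 = 409.56 kg/h; solvent fraction = 0.321.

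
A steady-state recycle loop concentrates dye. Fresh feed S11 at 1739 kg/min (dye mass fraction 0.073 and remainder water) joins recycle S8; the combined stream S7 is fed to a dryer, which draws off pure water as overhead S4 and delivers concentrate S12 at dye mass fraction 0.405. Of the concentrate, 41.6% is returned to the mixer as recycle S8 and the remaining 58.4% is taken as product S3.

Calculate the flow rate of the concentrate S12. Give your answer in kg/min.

536.7 kg/min

Overall dye balance (none leaves overhead): dye in fresh feed = dye in product, i.e. 1739×0.073 = (1−0.416)·S12·0.405.
S12 = 126.95/(0.405×0.584) = 536.73 kg/min.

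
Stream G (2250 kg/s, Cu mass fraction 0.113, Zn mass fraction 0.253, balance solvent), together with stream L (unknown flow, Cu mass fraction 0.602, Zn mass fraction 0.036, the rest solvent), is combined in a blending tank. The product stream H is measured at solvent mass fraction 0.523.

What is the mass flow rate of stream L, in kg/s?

1551 kg/s

Let L be the unknown flow. Total out = 2250 + L.
solvent balance: 1426.5 + 0.362·L = 0.523·(2250 + L)
(0.362 − 0.523)·L = 0.523×2250 − 1426.5 = -249.75
L = -249.75 / -0.161 = 1551.2 kg/s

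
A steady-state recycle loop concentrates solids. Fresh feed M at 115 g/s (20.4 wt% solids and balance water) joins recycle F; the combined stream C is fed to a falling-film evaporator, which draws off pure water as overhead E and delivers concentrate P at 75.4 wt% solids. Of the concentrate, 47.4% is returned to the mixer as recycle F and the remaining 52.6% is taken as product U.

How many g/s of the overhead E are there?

Overall solids balance (none leaves overhead): solids in fresh feed = solids in product, i.e. 115×0.204 = (1−0.474)·P·0.754.
P = 23.46/(0.754×0.526) = 59.152 g/s.
Recycle F = 0.474×59.152 = 28.038 g/s.
Combined feed C = 115 + 28.038 = 143.04 g/s.
Overhead E = C − P = 143.04 − 59.152 = 83.886 g/s.

83.89 g/s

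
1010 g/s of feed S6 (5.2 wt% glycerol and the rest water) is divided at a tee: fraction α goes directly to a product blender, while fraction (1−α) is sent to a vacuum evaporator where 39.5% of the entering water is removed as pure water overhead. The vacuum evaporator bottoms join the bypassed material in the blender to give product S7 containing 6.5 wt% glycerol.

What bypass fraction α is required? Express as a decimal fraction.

All 1010×0.052 = 52.52 g/s of glycerol reaches S7, so S7 = 52.52/0.065 = 808 g/s and vapour = 202 g/s.
The evaporator receives (1−α)·1010 of feed at 0.948 water and removes 0.395 of that water:
0.395×0.948×(1−α)×1010 = 202
(1−α) = 202/378.2 = 0.5341;  α = 0.4659.

0.466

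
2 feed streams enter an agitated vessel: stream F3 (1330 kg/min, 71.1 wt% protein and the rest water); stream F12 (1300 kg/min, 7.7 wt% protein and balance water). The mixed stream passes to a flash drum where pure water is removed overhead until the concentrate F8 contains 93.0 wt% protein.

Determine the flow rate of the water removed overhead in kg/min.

1506 kg/min

protein entering = 1330×0.711 + 1300×0.077 = 1045.7 kg/min.
All protein reports to F8, so F8 = 1045.7/0.930 = 1124.4 kg/min.
Total feed = 2630 kg/min; overhead = 2630 − 1124.4 = 1505.6 kg/min.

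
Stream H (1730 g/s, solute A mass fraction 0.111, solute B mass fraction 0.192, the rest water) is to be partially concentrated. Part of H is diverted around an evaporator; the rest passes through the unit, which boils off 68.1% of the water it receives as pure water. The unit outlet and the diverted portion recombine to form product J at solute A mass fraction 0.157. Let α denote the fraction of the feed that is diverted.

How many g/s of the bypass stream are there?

662.1 g/s

All 1730×0.111 = 192.03 g/s of solute A reaches J, so J = 192.03/0.157 = 1223.1 g/s and vapour = 506.88 g/s.
The evaporator receives (1−α)·1730 of feed at 0.697 water and removes 0.681 of that water:
0.681×0.697×(1−α)×1730 = 506.88
(1−α) = 506.88/821.16 = 0.6173;  α = 0.3827.
Bypass flow = 0.3827×1730 = 662.12 g/s.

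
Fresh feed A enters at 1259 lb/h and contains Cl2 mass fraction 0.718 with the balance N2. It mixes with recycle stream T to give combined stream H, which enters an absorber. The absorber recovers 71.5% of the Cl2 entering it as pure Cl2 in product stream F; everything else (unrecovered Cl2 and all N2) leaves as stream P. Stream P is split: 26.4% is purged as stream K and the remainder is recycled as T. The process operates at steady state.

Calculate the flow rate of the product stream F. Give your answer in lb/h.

817.9 lb/h

Cl2 in H: m_A = 1259×0.718 + (1−0.264)·(1−0.715)·m_A, so m_A = 903.96/0.7902 = 1143.9 lb/h.
Product F = 0.715×1143.9 = 817.89 lb/h.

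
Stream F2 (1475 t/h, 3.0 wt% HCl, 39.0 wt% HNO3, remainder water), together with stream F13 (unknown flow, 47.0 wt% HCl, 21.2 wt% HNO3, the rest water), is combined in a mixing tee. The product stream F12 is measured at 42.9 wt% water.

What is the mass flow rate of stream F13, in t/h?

Let F13 be the unknown flow. Total out = 1475 + F13.
water balance: 855.5 + 0.318·F13 = 0.429·(1475 + F13)
(0.318 − 0.429)·F13 = 0.429×1475 − 855.5 = -222.72
F13 = -222.72 / -0.111 = 2006.5 t/h

2007 t/h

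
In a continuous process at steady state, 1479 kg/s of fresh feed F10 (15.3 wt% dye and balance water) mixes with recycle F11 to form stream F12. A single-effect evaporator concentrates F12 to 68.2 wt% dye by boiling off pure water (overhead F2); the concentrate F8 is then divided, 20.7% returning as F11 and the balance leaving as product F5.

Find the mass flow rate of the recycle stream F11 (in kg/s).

Overall dye balance (none leaves overhead): dye in fresh feed = dye in product, i.e. 1479×0.153 = (1−0.207)·F8·0.682.
F8 = 226.29/(0.682×0.793) = 418.41 kg/s.
Recycle F11 = 0.207×418.41 = 86.611 kg/s.

86.61 kg/s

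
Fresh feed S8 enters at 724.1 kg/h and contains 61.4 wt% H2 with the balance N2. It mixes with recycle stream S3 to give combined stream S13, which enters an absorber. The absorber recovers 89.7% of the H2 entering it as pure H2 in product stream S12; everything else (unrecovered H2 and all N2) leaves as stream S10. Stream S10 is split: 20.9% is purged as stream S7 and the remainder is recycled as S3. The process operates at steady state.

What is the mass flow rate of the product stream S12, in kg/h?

434.2 kg/h

H2 in S13: m_A = 724.1×0.614 + (1−0.209)·(1−0.897)·m_A, so m_A = 444.6/0.9185 = 484.03 kg/h.
Product S12 = 0.897×484.03 = 434.18 kg/h.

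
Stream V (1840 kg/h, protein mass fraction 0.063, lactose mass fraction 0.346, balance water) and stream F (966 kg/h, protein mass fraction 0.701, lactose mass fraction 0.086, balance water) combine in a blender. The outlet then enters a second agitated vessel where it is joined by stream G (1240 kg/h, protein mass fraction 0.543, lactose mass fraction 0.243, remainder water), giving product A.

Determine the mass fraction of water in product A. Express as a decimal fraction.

Overall, product flow = 4046 kg/h.
water in = 1840×0.591 + 966×0.213 + 1240×0.214 = 1558.6 kg/h.
water fraction in A = 0.385.

0.385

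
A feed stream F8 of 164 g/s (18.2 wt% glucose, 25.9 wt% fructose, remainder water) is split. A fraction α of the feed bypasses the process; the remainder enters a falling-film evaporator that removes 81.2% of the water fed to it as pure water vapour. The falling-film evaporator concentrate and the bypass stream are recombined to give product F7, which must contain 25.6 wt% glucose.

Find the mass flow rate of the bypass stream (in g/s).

59.56 g/s

All 164×0.182 = 29.848 g/s of glucose reaches F7, so F7 = 29.848/0.256 = 116.59 g/s and vapour = 47.406 g/s.
The evaporator receives (1−α)·164 of feed at 0.559 water and removes 0.812 of that water:
0.812×0.559×(1−α)×164 = 47.406
(1−α) = 47.406/74.441 = 0.6368;  α = 0.3632.
Bypass flow = 0.3632×164 = 59.56 g/s.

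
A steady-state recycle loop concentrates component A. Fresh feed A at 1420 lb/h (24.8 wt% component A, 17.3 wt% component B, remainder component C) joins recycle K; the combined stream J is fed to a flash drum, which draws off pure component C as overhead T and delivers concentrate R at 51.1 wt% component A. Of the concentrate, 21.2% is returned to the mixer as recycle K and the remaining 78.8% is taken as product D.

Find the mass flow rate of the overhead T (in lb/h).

730.8 lb/h

Overall component A balance (none leaves overhead): component A in fresh feed = component A in product, i.e. 1420×0.248 = (1−0.212)·R·0.511.
R = 352.16/(0.511×0.788) = 874.57 lb/h.
Recycle K = 0.212×874.57 = 185.41 lb/h.
Combined feed J = 1420 + 185.41 = 1605.4 lb/h.
Overhead T = J − R = 1605.4 − 874.57 = 730.84 lb/h.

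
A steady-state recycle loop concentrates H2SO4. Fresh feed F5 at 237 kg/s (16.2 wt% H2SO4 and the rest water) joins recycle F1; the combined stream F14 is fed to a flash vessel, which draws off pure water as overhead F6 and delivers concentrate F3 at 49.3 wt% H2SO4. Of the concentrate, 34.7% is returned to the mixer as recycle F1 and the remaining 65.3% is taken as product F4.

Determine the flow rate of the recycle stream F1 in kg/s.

Overall H2SO4 balance (none leaves overhead): H2SO4 in fresh feed = H2SO4 in product, i.e. 237×0.162 = (1−0.347)·F3·0.493.
F3 = 38.394/(0.493×0.653) = 119.26 kg/s.
Recycle F1 = 0.347×119.26 = 41.384 kg/s.

41.38 kg/s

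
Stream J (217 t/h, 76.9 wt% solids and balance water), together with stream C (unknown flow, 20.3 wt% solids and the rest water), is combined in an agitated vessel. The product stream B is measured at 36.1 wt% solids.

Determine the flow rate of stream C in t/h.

560.4 t/h

Let C be the unknown flow. Total out = 217 + C.
solids balance: 166.87 + 0.203·C = 0.361·(217 + C)
(0.203 − 0.361)·C = 0.361×217 − 166.87 = -88.536
C = -88.536 / -0.158 = 560.35 t/h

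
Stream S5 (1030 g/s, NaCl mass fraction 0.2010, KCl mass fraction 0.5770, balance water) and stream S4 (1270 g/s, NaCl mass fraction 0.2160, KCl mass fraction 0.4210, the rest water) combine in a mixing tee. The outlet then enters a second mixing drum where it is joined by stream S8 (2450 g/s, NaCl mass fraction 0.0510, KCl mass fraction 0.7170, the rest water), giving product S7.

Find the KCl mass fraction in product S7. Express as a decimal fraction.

0.6075

Overall, product flow = 4750 g/s.
KCl in = 1030×0.577 + 1270×0.421 + 2450×0.717 = 2885.6 g/s.
KCl fraction in S7 = 0.6075.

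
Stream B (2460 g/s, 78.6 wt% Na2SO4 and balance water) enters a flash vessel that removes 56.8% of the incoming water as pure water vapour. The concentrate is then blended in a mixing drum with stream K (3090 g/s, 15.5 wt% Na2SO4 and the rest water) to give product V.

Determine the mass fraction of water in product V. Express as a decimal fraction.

Vapour removed = 0.568×0.214×2460 = 299.02 g/s; concentrate = 2161 g/s.
water reaching the mixer = 227.42 (from concentrate) + 3090×0.845 = 2838.5 g/s.
Product flow = 2161 + 3090 = 5251 g/s; water fraction = 0.5406.

0.5406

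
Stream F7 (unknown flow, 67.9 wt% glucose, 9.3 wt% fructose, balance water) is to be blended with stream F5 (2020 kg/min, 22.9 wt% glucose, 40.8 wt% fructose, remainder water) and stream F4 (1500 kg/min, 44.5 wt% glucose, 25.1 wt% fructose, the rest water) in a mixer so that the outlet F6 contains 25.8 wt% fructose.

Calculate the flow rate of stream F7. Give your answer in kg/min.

1773 kg/min

Let F7 be the unknown flow. Total out = 3520 + F7.
fructose balance: 1200.7 + 0.093·F7 = 0.258·(3520 + F7)
(0.093 − 0.258)·F7 = 0.258×3520 − 1200.7 = -292.5
F7 = -292.5 / -0.165 = 1772.7 kg/min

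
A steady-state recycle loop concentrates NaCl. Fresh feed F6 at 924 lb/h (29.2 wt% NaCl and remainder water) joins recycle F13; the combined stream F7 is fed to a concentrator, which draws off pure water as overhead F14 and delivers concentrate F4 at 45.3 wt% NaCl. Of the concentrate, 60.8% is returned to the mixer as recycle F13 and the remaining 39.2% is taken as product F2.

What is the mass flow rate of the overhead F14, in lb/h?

Overall NaCl balance (none leaves overhead): NaCl in fresh feed = NaCl in product, i.e. 924×0.292 = (1−0.608)·F4·0.453.
F4 = 269.81/(0.453×0.392) = 1519.4 lb/h.
Recycle F13 = 0.608×1519.4 = 923.79 lb/h.
Combined feed F7 = 924 + 923.79 = 1847.8 lb/h.
Overhead F14 = F7 − F4 = 1847.8 − 1519.4 = 328.4 lb/h.

328.4 lb/h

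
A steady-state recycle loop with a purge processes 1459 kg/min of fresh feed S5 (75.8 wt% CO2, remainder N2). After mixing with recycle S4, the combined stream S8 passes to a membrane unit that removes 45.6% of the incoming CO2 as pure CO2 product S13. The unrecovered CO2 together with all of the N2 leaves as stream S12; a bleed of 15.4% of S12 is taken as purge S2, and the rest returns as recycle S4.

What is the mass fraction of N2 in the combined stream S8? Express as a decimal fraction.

0.528

N2 enters only via S5 and leaves only via the purge: 1459×0.242 = 0.154×(N2 in S12), and the membrane unit passes all N2, so N2 in S8 = N2 in S12 = 2292.7 kg/min.
CO2 in S8: m_A = 1459×0.758 + (1−0.154)·(1−0.456)·m_A, so m_A = 1105.9/0.5398 = 2048.9 kg/min.
S8 = 2048.9 + 2292.7 = 4341.6 kg/min.
N2 fraction in S8 = 2292.7/4341.6 = 0.528.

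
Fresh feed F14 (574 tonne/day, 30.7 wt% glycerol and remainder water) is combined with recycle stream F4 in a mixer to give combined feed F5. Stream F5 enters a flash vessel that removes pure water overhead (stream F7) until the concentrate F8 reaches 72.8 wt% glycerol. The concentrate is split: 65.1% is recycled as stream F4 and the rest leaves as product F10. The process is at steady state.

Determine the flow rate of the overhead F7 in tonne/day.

Overall glycerol balance (none leaves overhead): glycerol in fresh feed = glycerol in product, i.e. 574×0.307 = (1−0.651)·F8·0.728.
F8 = 176.22/(0.728×0.349) = 693.58 tonne/day.
Recycle F4 = 0.651×693.58 = 451.52 tonne/day.
Combined feed F5 = 574 + 451.52 = 1025.5 tonne/day.
Overhead F7 = F5 − F8 = 1025.5 − 693.58 = 331.94 tonne/day.

331.9 tonne/day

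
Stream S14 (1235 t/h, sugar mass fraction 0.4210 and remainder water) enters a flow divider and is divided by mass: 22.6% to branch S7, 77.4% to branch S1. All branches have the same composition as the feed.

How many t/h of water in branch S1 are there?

Branch S1 total = 0.774×1235 = 955.89 t/h.
water in S1 = 0.579×955.89 = 553.46 t/h.

553.5 t/h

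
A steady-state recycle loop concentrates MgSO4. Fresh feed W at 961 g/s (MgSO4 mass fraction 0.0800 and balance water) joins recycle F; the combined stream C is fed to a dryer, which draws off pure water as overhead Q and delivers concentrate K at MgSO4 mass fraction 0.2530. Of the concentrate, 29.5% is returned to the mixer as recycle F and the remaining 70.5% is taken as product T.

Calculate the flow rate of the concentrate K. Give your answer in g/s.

Overall MgSO4 balance (none leaves overhead): MgSO4 in fresh feed = MgSO4 in product, i.e. 961×0.080 = (1−0.295)·K·0.253.
K = 76.88/(0.253×0.705) = 431.03 g/s.

431 g/s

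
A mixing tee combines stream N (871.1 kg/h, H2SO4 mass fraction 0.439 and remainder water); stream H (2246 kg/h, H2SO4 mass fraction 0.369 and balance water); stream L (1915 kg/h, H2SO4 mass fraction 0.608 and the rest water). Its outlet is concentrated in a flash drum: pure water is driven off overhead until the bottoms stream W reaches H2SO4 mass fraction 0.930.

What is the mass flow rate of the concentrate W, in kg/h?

H2SO4 entering = 871.1×0.439 + 2246×0.369 + 1915×0.608 = 2375.5 kg/h.
All H2SO4 reports to W, so W = 2375.5/0.930 = 2554.3 kg/h.

2554 kg/h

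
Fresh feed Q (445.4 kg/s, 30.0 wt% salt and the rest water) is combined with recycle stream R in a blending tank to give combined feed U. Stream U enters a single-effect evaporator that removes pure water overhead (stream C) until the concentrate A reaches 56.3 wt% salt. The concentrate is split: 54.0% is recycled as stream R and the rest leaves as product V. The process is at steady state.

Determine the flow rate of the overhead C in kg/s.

208.1 kg/s

Overall salt balance (none leaves overhead): salt in fresh feed = salt in product, i.e. 445.4×0.300 = (1−0.540)·A·0.563.
A = 133.62/(0.563×0.460) = 515.95 kg/s.
Recycle R = 0.540×515.95 = 278.61 kg/s.
Combined feed U = 445.4 + 278.61 = 724.01 kg/s.
Overhead C = U − A = 724.01 − 515.95 = 208.06 kg/s.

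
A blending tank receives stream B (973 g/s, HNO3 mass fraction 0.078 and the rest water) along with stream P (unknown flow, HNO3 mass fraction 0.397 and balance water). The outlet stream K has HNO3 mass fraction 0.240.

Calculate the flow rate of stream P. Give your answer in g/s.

Let P be the unknown flow. Total out = 973 + P.
HNO3 balance: 75.894 + 0.397·P = 0.240·(973 + P)
(0.397 − 0.240)·P = 0.240×973 − 75.894 = 157.63
P = 157.63 / 0.157 = 1004 g/s

1004 g/s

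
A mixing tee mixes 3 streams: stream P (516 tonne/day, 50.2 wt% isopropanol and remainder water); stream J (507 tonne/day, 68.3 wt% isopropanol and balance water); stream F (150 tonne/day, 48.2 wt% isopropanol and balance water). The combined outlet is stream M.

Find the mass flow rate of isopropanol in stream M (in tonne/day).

isopropanol out = isopropanol in = 516×0.502 + 507×0.683 + 150×0.482 = 677.61 tonne/day.

677.6 tonne/day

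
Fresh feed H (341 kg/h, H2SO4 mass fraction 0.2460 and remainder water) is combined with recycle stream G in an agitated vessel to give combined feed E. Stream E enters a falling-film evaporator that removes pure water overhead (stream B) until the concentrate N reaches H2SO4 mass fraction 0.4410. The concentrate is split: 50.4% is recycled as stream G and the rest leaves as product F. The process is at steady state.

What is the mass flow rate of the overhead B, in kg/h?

Overall H2SO4 balance (none leaves overhead): H2SO4 in fresh feed = H2SO4 in product, i.e. 341×0.246 = (1−0.504)·N·0.441.
N = 83.886/(0.441×0.496) = 383.5 kg/h.
Recycle G = 0.504×383.5 = 193.29 kg/h.
Combined feed E = 341 + 193.29 = 534.29 kg/h.
Overhead B = E − N = 534.29 − 383.5 = 150.78 kg/h.

150.8 kg/h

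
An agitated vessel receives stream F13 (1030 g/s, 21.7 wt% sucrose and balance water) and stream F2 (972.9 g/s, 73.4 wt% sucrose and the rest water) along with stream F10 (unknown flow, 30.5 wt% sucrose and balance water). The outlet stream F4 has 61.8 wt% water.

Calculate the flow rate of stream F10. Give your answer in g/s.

Let F10 be the unknown flow. Total out = 2002.9 + F10.
water balance: 1065.3 + 0.695·F10 = 0.618·(2002.9 + F10)
(0.695 − 0.618)·F10 = 0.618×2002.9 − 1065.3 = 172.51
F10 = 172.51 / 0.077 = 2240.4 g/s

2240 g/s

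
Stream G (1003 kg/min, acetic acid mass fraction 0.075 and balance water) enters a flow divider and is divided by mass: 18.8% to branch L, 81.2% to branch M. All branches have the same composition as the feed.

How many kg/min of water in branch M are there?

753.4 kg/min

Branch M total = 0.812×1003 = 814.44 kg/min.
water in M = 0.925×814.44 = 753.35 kg/min.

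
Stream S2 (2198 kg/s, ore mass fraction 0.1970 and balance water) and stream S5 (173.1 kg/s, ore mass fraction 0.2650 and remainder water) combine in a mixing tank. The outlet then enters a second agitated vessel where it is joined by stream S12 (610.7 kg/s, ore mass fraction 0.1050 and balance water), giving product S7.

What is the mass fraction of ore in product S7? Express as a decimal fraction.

Overall, product flow = 2981.8 kg/s.
ore in = 2198×0.197 + 173.1×0.265 + 610.7×0.105 = 543 kg/s.
ore fraction in S7 = 0.1821.

0.1821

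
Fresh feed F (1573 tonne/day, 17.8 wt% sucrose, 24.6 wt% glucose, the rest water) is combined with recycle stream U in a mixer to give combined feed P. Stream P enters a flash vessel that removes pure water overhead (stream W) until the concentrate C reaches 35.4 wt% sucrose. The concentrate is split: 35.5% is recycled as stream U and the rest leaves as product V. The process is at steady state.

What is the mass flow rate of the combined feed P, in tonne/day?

Overall sucrose balance (none leaves overhead): sucrose in fresh feed = sucrose in product, i.e. 1573×0.178 = (1−0.355)·C·0.354.
C = 279.99/(0.354×0.645) = 1226.3 tonne/day.
Recycle U = 0.355×1226.3 = 435.33 tonne/day.
Combined feed P = 1573 + 435.33 = 2008.3 tonne/day.

2008 tonne/day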